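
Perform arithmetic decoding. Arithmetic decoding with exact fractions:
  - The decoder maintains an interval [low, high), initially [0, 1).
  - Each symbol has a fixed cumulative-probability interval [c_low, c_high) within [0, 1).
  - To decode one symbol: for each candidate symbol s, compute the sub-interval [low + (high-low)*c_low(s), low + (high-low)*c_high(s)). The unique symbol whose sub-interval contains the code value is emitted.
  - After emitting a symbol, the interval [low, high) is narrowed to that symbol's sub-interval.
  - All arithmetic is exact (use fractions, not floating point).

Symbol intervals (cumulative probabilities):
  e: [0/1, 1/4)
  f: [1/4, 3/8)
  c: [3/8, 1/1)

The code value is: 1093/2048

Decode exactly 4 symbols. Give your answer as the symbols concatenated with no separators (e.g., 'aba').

Step 1: interval [0/1, 1/1), width = 1/1 - 0/1 = 1/1
  'e': [0/1 + 1/1*0/1, 0/1 + 1/1*1/4) = [0/1, 1/4)
  'f': [0/1 + 1/1*1/4, 0/1 + 1/1*3/8) = [1/4, 3/8)
  'c': [0/1 + 1/1*3/8, 0/1 + 1/1*1/1) = [3/8, 1/1) <- contains code 1093/2048
  emit 'c', narrow to [3/8, 1/1)
Step 2: interval [3/8, 1/1), width = 1/1 - 3/8 = 5/8
  'e': [3/8 + 5/8*0/1, 3/8 + 5/8*1/4) = [3/8, 17/32)
  'f': [3/8 + 5/8*1/4, 3/8 + 5/8*3/8) = [17/32, 39/64) <- contains code 1093/2048
  'c': [3/8 + 5/8*3/8, 3/8 + 5/8*1/1) = [39/64, 1/1)
  emit 'f', narrow to [17/32, 39/64)
Step 3: interval [17/32, 39/64), width = 39/64 - 17/32 = 5/64
  'e': [17/32 + 5/64*0/1, 17/32 + 5/64*1/4) = [17/32, 141/256) <- contains code 1093/2048
  'f': [17/32 + 5/64*1/4, 17/32 + 5/64*3/8) = [141/256, 287/512)
  'c': [17/32 + 5/64*3/8, 17/32 + 5/64*1/1) = [287/512, 39/64)
  emit 'e', narrow to [17/32, 141/256)
Step 4: interval [17/32, 141/256), width = 141/256 - 17/32 = 5/256
  'e': [17/32 + 5/256*0/1, 17/32 + 5/256*1/4) = [17/32, 549/1024) <- contains code 1093/2048
  'f': [17/32 + 5/256*1/4, 17/32 + 5/256*3/8) = [549/1024, 1103/2048)
  'c': [17/32 + 5/256*3/8, 17/32 + 5/256*1/1) = [1103/2048, 141/256)
  emit 'e', narrow to [17/32, 549/1024)

Answer: cfee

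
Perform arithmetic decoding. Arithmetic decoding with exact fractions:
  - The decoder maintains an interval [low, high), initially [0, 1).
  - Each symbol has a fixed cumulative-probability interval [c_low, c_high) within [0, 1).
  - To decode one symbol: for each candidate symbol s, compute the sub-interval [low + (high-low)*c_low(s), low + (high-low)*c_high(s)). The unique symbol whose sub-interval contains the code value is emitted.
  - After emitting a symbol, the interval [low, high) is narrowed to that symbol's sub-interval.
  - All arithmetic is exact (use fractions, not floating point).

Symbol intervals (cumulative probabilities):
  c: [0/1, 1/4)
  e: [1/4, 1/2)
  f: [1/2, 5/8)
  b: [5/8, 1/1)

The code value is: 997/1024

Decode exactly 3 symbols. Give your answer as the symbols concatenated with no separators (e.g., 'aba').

Answer: bbb

Derivation:
Step 1: interval [0/1, 1/1), width = 1/1 - 0/1 = 1/1
  'c': [0/1 + 1/1*0/1, 0/1 + 1/1*1/4) = [0/1, 1/4)
  'e': [0/1 + 1/1*1/4, 0/1 + 1/1*1/2) = [1/4, 1/2)
  'f': [0/1 + 1/1*1/2, 0/1 + 1/1*5/8) = [1/2, 5/8)
  'b': [0/1 + 1/1*5/8, 0/1 + 1/1*1/1) = [5/8, 1/1) <- contains code 997/1024
  emit 'b', narrow to [5/8, 1/1)
Step 2: interval [5/8, 1/1), width = 1/1 - 5/8 = 3/8
  'c': [5/8 + 3/8*0/1, 5/8 + 3/8*1/4) = [5/8, 23/32)
  'e': [5/8 + 3/8*1/4, 5/8 + 3/8*1/2) = [23/32, 13/16)
  'f': [5/8 + 3/8*1/2, 5/8 + 3/8*5/8) = [13/16, 55/64)
  'b': [5/8 + 3/8*5/8, 5/8 + 3/8*1/1) = [55/64, 1/1) <- contains code 997/1024
  emit 'b', narrow to [55/64, 1/1)
Step 3: interval [55/64, 1/1), width = 1/1 - 55/64 = 9/64
  'c': [55/64 + 9/64*0/1, 55/64 + 9/64*1/4) = [55/64, 229/256)
  'e': [55/64 + 9/64*1/4, 55/64 + 9/64*1/2) = [229/256, 119/128)
  'f': [55/64 + 9/64*1/2, 55/64 + 9/64*5/8) = [119/128, 485/512)
  'b': [55/64 + 9/64*5/8, 55/64 + 9/64*1/1) = [485/512, 1/1) <- contains code 997/1024
  emit 'b', narrow to [485/512, 1/1)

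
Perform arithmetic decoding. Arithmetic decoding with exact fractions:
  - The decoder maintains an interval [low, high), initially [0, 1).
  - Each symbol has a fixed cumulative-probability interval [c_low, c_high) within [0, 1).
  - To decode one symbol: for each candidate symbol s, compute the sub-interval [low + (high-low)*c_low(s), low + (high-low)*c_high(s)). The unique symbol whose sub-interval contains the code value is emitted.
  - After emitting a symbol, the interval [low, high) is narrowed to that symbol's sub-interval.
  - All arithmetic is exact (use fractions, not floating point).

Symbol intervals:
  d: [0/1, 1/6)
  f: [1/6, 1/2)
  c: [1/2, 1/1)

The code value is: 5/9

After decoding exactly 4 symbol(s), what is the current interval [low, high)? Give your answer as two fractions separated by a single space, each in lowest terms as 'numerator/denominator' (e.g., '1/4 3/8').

Answer: 79/144 9/16

Derivation:
Step 1: interval [0/1, 1/1), width = 1/1 - 0/1 = 1/1
  'd': [0/1 + 1/1*0/1, 0/1 + 1/1*1/6) = [0/1, 1/6)
  'f': [0/1 + 1/1*1/6, 0/1 + 1/1*1/2) = [1/6, 1/2)
  'c': [0/1 + 1/1*1/2, 0/1 + 1/1*1/1) = [1/2, 1/1) <- contains code 5/9
  emit 'c', narrow to [1/2, 1/1)
Step 2: interval [1/2, 1/1), width = 1/1 - 1/2 = 1/2
  'd': [1/2 + 1/2*0/1, 1/2 + 1/2*1/6) = [1/2, 7/12) <- contains code 5/9
  'f': [1/2 + 1/2*1/6, 1/2 + 1/2*1/2) = [7/12, 3/4)
  'c': [1/2 + 1/2*1/2, 1/2 + 1/2*1/1) = [3/4, 1/1)
  emit 'd', narrow to [1/2, 7/12)
Step 3: interval [1/2, 7/12), width = 7/12 - 1/2 = 1/12
  'd': [1/2 + 1/12*0/1, 1/2 + 1/12*1/6) = [1/2, 37/72)
  'f': [1/2 + 1/12*1/6, 1/2 + 1/12*1/2) = [37/72, 13/24)
  'c': [1/2 + 1/12*1/2, 1/2 + 1/12*1/1) = [13/24, 7/12) <- contains code 5/9
  emit 'c', narrow to [13/24, 7/12)
Step 4: interval [13/24, 7/12), width = 7/12 - 13/24 = 1/24
  'd': [13/24 + 1/24*0/1, 13/24 + 1/24*1/6) = [13/24, 79/144)
  'f': [13/24 + 1/24*1/6, 13/24 + 1/24*1/2) = [79/144, 9/16) <- contains code 5/9
  'c': [13/24 + 1/24*1/2, 13/24 + 1/24*1/1) = [9/16, 7/12)
  emit 'f', narrow to [79/144, 9/16)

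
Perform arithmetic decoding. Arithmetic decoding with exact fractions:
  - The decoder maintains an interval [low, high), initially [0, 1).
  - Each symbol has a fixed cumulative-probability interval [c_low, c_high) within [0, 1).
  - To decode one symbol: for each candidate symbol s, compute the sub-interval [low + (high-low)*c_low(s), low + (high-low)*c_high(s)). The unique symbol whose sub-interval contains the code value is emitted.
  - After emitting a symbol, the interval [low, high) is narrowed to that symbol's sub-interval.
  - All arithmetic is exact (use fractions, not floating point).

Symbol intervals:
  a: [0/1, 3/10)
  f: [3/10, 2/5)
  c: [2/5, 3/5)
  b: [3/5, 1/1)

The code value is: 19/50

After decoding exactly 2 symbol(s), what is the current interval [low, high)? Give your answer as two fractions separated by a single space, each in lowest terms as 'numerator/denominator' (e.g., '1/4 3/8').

Answer: 9/25 2/5

Derivation:
Step 1: interval [0/1, 1/1), width = 1/1 - 0/1 = 1/1
  'a': [0/1 + 1/1*0/1, 0/1 + 1/1*3/10) = [0/1, 3/10)
  'f': [0/1 + 1/1*3/10, 0/1 + 1/1*2/5) = [3/10, 2/5) <- contains code 19/50
  'c': [0/1 + 1/1*2/5, 0/1 + 1/1*3/5) = [2/5, 3/5)
  'b': [0/1 + 1/1*3/5, 0/1 + 1/1*1/1) = [3/5, 1/1)
  emit 'f', narrow to [3/10, 2/5)
Step 2: interval [3/10, 2/5), width = 2/5 - 3/10 = 1/10
  'a': [3/10 + 1/10*0/1, 3/10 + 1/10*3/10) = [3/10, 33/100)
  'f': [3/10 + 1/10*3/10, 3/10 + 1/10*2/5) = [33/100, 17/50)
  'c': [3/10 + 1/10*2/5, 3/10 + 1/10*3/5) = [17/50, 9/25)
  'b': [3/10 + 1/10*3/5, 3/10 + 1/10*1/1) = [9/25, 2/5) <- contains code 19/50
  emit 'b', narrow to [9/25, 2/5)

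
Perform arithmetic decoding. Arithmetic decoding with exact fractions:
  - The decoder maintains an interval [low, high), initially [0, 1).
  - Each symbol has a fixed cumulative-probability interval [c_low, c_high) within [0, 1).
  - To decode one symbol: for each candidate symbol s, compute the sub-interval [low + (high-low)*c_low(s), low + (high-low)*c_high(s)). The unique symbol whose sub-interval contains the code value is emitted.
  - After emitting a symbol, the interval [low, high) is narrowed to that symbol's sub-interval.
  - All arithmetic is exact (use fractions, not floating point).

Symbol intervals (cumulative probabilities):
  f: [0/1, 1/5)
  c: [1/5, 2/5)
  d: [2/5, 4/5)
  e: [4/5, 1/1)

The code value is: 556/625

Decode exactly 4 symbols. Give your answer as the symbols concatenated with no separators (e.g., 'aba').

Answer: edfd

Derivation:
Step 1: interval [0/1, 1/1), width = 1/1 - 0/1 = 1/1
  'f': [0/1 + 1/1*0/1, 0/1 + 1/1*1/5) = [0/1, 1/5)
  'c': [0/1 + 1/1*1/5, 0/1 + 1/1*2/5) = [1/5, 2/5)
  'd': [0/1 + 1/1*2/5, 0/1 + 1/1*4/5) = [2/5, 4/5)
  'e': [0/1 + 1/1*4/5, 0/1 + 1/1*1/1) = [4/5, 1/1) <- contains code 556/625
  emit 'e', narrow to [4/5, 1/1)
Step 2: interval [4/5, 1/1), width = 1/1 - 4/5 = 1/5
  'f': [4/5 + 1/5*0/1, 4/5 + 1/5*1/5) = [4/5, 21/25)
  'c': [4/5 + 1/5*1/5, 4/5 + 1/5*2/5) = [21/25, 22/25)
  'd': [4/5 + 1/5*2/5, 4/5 + 1/5*4/5) = [22/25, 24/25) <- contains code 556/625
  'e': [4/5 + 1/5*4/5, 4/5 + 1/5*1/1) = [24/25, 1/1)
  emit 'd', narrow to [22/25, 24/25)
Step 3: interval [22/25, 24/25), width = 24/25 - 22/25 = 2/25
  'f': [22/25 + 2/25*0/1, 22/25 + 2/25*1/5) = [22/25, 112/125) <- contains code 556/625
  'c': [22/25 + 2/25*1/5, 22/25 + 2/25*2/5) = [112/125, 114/125)
  'd': [22/25 + 2/25*2/5, 22/25 + 2/25*4/5) = [114/125, 118/125)
  'e': [22/25 + 2/25*4/5, 22/25 + 2/25*1/1) = [118/125, 24/25)
  emit 'f', narrow to [22/25, 112/125)
Step 4: interval [22/25, 112/125), width = 112/125 - 22/25 = 2/125
  'f': [22/25 + 2/125*0/1, 22/25 + 2/125*1/5) = [22/25, 552/625)
  'c': [22/25 + 2/125*1/5, 22/25 + 2/125*2/5) = [552/625, 554/625)
  'd': [22/25 + 2/125*2/5, 22/25 + 2/125*4/5) = [554/625, 558/625) <- contains code 556/625
  'e': [22/25 + 2/125*4/5, 22/25 + 2/125*1/1) = [558/625, 112/125)
  emit 'd', narrow to [554/625, 558/625)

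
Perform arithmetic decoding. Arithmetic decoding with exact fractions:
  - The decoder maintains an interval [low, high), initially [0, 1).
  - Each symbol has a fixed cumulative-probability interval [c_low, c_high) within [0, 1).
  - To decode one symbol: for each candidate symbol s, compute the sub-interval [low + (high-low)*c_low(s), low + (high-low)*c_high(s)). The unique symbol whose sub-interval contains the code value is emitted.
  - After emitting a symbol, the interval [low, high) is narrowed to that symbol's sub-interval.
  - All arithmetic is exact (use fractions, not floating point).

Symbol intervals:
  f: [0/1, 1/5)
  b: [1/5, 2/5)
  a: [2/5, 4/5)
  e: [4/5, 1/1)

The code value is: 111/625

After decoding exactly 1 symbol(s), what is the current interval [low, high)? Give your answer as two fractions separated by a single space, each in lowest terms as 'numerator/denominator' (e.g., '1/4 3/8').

Step 1: interval [0/1, 1/1), width = 1/1 - 0/1 = 1/1
  'f': [0/1 + 1/1*0/1, 0/1 + 1/1*1/5) = [0/1, 1/5) <- contains code 111/625
  'b': [0/1 + 1/1*1/5, 0/1 + 1/1*2/5) = [1/5, 2/5)
  'a': [0/1 + 1/1*2/5, 0/1 + 1/1*4/5) = [2/5, 4/5)
  'e': [0/1 + 1/1*4/5, 0/1 + 1/1*1/1) = [4/5, 1/1)
  emit 'f', narrow to [0/1, 1/5)

Answer: 0/1 1/5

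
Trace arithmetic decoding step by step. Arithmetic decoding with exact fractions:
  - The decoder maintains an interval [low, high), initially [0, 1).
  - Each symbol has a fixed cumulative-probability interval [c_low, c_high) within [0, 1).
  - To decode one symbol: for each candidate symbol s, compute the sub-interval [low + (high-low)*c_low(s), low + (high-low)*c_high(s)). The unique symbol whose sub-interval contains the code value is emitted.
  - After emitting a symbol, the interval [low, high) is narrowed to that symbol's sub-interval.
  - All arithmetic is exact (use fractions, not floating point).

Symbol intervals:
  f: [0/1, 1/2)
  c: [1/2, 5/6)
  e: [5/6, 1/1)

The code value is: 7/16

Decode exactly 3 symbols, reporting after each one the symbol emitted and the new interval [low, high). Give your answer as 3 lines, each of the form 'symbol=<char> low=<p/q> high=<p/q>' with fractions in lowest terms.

Answer: symbol=f low=0/1 high=1/2
symbol=e low=5/12 high=1/2
symbol=f low=5/12 high=11/24

Derivation:
Step 1: interval [0/1, 1/1), width = 1/1 - 0/1 = 1/1
  'f': [0/1 + 1/1*0/1, 0/1 + 1/1*1/2) = [0/1, 1/2) <- contains code 7/16
  'c': [0/1 + 1/1*1/2, 0/1 + 1/1*5/6) = [1/2, 5/6)
  'e': [0/1 + 1/1*5/6, 0/1 + 1/1*1/1) = [5/6, 1/1)
  emit 'f', narrow to [0/1, 1/2)
Step 2: interval [0/1, 1/2), width = 1/2 - 0/1 = 1/2
  'f': [0/1 + 1/2*0/1, 0/1 + 1/2*1/2) = [0/1, 1/4)
  'c': [0/1 + 1/2*1/2, 0/1 + 1/2*5/6) = [1/4, 5/12)
  'e': [0/1 + 1/2*5/6, 0/1 + 1/2*1/1) = [5/12, 1/2) <- contains code 7/16
  emit 'e', narrow to [5/12, 1/2)
Step 3: interval [5/12, 1/2), width = 1/2 - 5/12 = 1/12
  'f': [5/12 + 1/12*0/1, 5/12 + 1/12*1/2) = [5/12, 11/24) <- contains code 7/16
  'c': [5/12 + 1/12*1/2, 5/12 + 1/12*5/6) = [11/24, 35/72)
  'e': [5/12 + 1/12*5/6, 5/12 + 1/12*1/1) = [35/72, 1/2)
  emit 'f', narrow to [5/12, 11/24)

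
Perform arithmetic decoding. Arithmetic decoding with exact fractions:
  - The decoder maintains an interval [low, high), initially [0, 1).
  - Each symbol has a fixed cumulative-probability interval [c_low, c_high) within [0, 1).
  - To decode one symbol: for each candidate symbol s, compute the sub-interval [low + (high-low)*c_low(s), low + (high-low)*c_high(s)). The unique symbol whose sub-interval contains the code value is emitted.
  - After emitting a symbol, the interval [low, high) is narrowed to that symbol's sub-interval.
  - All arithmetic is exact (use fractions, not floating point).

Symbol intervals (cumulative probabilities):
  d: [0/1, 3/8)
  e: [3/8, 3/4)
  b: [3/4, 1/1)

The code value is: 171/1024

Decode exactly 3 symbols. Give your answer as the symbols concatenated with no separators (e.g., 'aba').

Answer: ded

Derivation:
Step 1: interval [0/1, 1/1), width = 1/1 - 0/1 = 1/1
  'd': [0/1 + 1/1*0/1, 0/1 + 1/1*3/8) = [0/1, 3/8) <- contains code 171/1024
  'e': [0/1 + 1/1*3/8, 0/1 + 1/1*3/4) = [3/8, 3/4)
  'b': [0/1 + 1/1*3/4, 0/1 + 1/1*1/1) = [3/4, 1/1)
  emit 'd', narrow to [0/1, 3/8)
Step 2: interval [0/1, 3/8), width = 3/8 - 0/1 = 3/8
  'd': [0/1 + 3/8*0/1, 0/1 + 3/8*3/8) = [0/1, 9/64)
  'e': [0/1 + 3/8*3/8, 0/1 + 3/8*3/4) = [9/64, 9/32) <- contains code 171/1024
  'b': [0/1 + 3/8*3/4, 0/1 + 3/8*1/1) = [9/32, 3/8)
  emit 'e', narrow to [9/64, 9/32)
Step 3: interval [9/64, 9/32), width = 9/32 - 9/64 = 9/64
  'd': [9/64 + 9/64*0/1, 9/64 + 9/64*3/8) = [9/64, 99/512) <- contains code 171/1024
  'e': [9/64 + 9/64*3/8, 9/64 + 9/64*3/4) = [99/512, 63/256)
  'b': [9/64 + 9/64*3/4, 9/64 + 9/64*1/1) = [63/256, 9/32)
  emit 'd', narrow to [9/64, 99/512)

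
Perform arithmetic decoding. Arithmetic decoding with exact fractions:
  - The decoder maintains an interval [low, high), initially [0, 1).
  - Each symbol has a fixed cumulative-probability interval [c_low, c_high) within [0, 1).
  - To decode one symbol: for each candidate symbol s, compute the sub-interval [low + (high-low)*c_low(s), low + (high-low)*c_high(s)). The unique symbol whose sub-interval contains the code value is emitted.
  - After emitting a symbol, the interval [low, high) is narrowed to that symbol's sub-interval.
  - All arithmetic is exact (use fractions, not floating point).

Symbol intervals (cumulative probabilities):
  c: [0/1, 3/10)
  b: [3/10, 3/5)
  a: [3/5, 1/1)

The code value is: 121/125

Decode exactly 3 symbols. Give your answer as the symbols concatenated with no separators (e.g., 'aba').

Answer: aaa

Derivation:
Step 1: interval [0/1, 1/1), width = 1/1 - 0/1 = 1/1
  'c': [0/1 + 1/1*0/1, 0/1 + 1/1*3/10) = [0/1, 3/10)
  'b': [0/1 + 1/1*3/10, 0/1 + 1/1*3/5) = [3/10, 3/5)
  'a': [0/1 + 1/1*3/5, 0/1 + 1/1*1/1) = [3/5, 1/1) <- contains code 121/125
  emit 'a', narrow to [3/5, 1/1)
Step 2: interval [3/5, 1/1), width = 1/1 - 3/5 = 2/5
  'c': [3/5 + 2/5*0/1, 3/5 + 2/5*3/10) = [3/5, 18/25)
  'b': [3/5 + 2/5*3/10, 3/5 + 2/5*3/5) = [18/25, 21/25)
  'a': [3/5 + 2/5*3/5, 3/5 + 2/5*1/1) = [21/25, 1/1) <- contains code 121/125
  emit 'a', narrow to [21/25, 1/1)
Step 3: interval [21/25, 1/1), width = 1/1 - 21/25 = 4/25
  'c': [21/25 + 4/25*0/1, 21/25 + 4/25*3/10) = [21/25, 111/125)
  'b': [21/25 + 4/25*3/10, 21/25 + 4/25*3/5) = [111/125, 117/125)
  'a': [21/25 + 4/25*3/5, 21/25 + 4/25*1/1) = [117/125, 1/1) <- contains code 121/125
  emit 'a', narrow to [117/125, 1/1)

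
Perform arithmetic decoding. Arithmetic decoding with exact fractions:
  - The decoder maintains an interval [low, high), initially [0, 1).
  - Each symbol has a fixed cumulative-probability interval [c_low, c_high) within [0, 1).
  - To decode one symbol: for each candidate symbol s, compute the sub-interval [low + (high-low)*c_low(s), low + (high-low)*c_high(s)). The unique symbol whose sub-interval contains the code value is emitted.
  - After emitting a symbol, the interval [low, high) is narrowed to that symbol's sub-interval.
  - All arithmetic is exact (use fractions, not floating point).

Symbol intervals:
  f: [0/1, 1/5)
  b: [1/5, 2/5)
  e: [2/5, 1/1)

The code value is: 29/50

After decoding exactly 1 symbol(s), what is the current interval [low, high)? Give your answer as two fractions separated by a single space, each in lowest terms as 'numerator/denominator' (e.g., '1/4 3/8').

Step 1: interval [0/1, 1/1), width = 1/1 - 0/1 = 1/1
  'f': [0/1 + 1/1*0/1, 0/1 + 1/1*1/5) = [0/1, 1/5)
  'b': [0/1 + 1/1*1/5, 0/1 + 1/1*2/5) = [1/5, 2/5)
  'e': [0/1 + 1/1*2/5, 0/1 + 1/1*1/1) = [2/5, 1/1) <- contains code 29/50
  emit 'e', narrow to [2/5, 1/1)

Answer: 2/5 1/1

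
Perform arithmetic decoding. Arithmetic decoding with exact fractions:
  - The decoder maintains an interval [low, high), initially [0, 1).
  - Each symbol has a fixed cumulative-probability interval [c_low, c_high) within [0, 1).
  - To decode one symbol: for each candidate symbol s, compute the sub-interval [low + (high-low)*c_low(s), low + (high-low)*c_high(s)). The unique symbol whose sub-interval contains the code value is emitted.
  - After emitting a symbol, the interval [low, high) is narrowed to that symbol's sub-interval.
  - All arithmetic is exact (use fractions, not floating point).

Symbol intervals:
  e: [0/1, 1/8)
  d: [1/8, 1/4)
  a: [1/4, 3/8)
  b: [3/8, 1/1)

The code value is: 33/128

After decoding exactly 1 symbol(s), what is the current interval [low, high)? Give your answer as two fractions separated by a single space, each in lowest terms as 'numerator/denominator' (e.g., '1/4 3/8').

Step 1: interval [0/1, 1/1), width = 1/1 - 0/1 = 1/1
  'e': [0/1 + 1/1*0/1, 0/1 + 1/1*1/8) = [0/1, 1/8)
  'd': [0/1 + 1/1*1/8, 0/1 + 1/1*1/4) = [1/8, 1/4)
  'a': [0/1 + 1/1*1/4, 0/1 + 1/1*3/8) = [1/4, 3/8) <- contains code 33/128
  'b': [0/1 + 1/1*3/8, 0/1 + 1/1*1/1) = [3/8, 1/1)
  emit 'a', narrow to [1/4, 3/8)

Answer: 1/4 3/8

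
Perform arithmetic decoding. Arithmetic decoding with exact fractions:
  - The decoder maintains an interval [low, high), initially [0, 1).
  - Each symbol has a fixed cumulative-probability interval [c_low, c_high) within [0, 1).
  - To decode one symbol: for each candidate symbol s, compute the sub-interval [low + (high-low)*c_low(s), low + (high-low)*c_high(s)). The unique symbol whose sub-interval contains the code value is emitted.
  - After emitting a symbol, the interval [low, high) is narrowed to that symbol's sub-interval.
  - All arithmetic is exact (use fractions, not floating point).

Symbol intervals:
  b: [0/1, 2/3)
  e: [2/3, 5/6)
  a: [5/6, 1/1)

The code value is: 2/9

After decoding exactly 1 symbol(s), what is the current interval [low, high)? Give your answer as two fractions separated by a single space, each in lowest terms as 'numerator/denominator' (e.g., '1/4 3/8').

Answer: 0/1 2/3

Derivation:
Step 1: interval [0/1, 1/1), width = 1/1 - 0/1 = 1/1
  'b': [0/1 + 1/1*0/1, 0/1 + 1/1*2/3) = [0/1, 2/3) <- contains code 2/9
  'e': [0/1 + 1/1*2/3, 0/1 + 1/1*5/6) = [2/3, 5/6)
  'a': [0/1 + 1/1*5/6, 0/1 + 1/1*1/1) = [5/6, 1/1)
  emit 'b', narrow to [0/1, 2/3)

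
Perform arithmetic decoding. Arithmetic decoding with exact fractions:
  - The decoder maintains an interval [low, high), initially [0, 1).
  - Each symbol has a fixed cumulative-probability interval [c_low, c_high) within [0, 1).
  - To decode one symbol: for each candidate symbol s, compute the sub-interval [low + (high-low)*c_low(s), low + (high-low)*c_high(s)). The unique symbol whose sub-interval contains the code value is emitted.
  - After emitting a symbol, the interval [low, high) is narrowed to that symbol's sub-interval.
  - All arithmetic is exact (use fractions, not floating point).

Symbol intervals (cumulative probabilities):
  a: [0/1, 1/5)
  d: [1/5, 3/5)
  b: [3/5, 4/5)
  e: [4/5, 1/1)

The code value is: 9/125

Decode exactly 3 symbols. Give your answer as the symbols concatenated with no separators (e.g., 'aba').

Answer: add

Derivation:
Step 1: interval [0/1, 1/1), width = 1/1 - 0/1 = 1/1
  'a': [0/1 + 1/1*0/1, 0/1 + 1/1*1/5) = [0/1, 1/5) <- contains code 9/125
  'd': [0/1 + 1/1*1/5, 0/1 + 1/1*3/5) = [1/5, 3/5)
  'b': [0/1 + 1/1*3/5, 0/1 + 1/1*4/5) = [3/5, 4/5)
  'e': [0/1 + 1/1*4/5, 0/1 + 1/1*1/1) = [4/5, 1/1)
  emit 'a', narrow to [0/1, 1/5)
Step 2: interval [0/1, 1/5), width = 1/5 - 0/1 = 1/5
  'a': [0/1 + 1/5*0/1, 0/1 + 1/5*1/5) = [0/1, 1/25)
  'd': [0/1 + 1/5*1/5, 0/1 + 1/5*3/5) = [1/25, 3/25) <- contains code 9/125
  'b': [0/1 + 1/5*3/5, 0/1 + 1/5*4/5) = [3/25, 4/25)
  'e': [0/1 + 1/5*4/5, 0/1 + 1/5*1/1) = [4/25, 1/5)
  emit 'd', narrow to [1/25, 3/25)
Step 3: interval [1/25, 3/25), width = 3/25 - 1/25 = 2/25
  'a': [1/25 + 2/25*0/1, 1/25 + 2/25*1/5) = [1/25, 7/125)
  'd': [1/25 + 2/25*1/5, 1/25 + 2/25*3/5) = [7/125, 11/125) <- contains code 9/125
  'b': [1/25 + 2/25*3/5, 1/25 + 2/25*4/5) = [11/125, 13/125)
  'e': [1/25 + 2/25*4/5, 1/25 + 2/25*1/1) = [13/125, 3/25)
  emit 'd', narrow to [7/125, 11/125)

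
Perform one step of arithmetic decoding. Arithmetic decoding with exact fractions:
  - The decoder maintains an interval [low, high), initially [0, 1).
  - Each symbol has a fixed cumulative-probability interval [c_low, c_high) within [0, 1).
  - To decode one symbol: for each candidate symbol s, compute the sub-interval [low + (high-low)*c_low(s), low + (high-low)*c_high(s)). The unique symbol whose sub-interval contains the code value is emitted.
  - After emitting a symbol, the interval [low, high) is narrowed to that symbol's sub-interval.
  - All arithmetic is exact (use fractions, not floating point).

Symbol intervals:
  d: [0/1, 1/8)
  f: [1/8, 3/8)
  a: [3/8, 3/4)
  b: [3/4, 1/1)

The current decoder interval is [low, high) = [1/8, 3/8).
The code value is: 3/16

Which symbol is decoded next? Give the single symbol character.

Answer: f

Derivation:
Interval width = high − low = 3/8 − 1/8 = 1/4
Scaled code = (code − low) / width = (3/16 − 1/8) / 1/4 = 1/4
  d: [0/1, 1/8) 
  f: [1/8, 3/8) ← scaled code falls here ✓
  a: [3/8, 3/4) 
  b: [3/4, 1/1) 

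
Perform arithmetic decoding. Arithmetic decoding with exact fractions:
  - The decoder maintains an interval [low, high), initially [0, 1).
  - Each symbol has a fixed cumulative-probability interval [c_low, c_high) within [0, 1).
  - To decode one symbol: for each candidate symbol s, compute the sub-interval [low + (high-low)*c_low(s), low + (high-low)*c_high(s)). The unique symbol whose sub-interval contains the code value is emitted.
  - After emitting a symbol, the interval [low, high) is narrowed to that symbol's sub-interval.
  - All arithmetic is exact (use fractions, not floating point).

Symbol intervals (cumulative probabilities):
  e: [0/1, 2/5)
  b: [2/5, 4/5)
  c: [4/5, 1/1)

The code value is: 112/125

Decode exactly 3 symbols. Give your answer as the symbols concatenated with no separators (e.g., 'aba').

Answer: cbe

Derivation:
Step 1: interval [0/1, 1/1), width = 1/1 - 0/1 = 1/1
  'e': [0/1 + 1/1*0/1, 0/1 + 1/1*2/5) = [0/1, 2/5)
  'b': [0/1 + 1/1*2/5, 0/1 + 1/1*4/5) = [2/5, 4/5)
  'c': [0/1 + 1/1*4/5, 0/1 + 1/1*1/1) = [4/5, 1/1) <- contains code 112/125
  emit 'c', narrow to [4/5, 1/1)
Step 2: interval [4/5, 1/1), width = 1/1 - 4/5 = 1/5
  'e': [4/5 + 1/5*0/1, 4/5 + 1/5*2/5) = [4/5, 22/25)
  'b': [4/5 + 1/5*2/5, 4/5 + 1/5*4/5) = [22/25, 24/25) <- contains code 112/125
  'c': [4/5 + 1/5*4/5, 4/5 + 1/5*1/1) = [24/25, 1/1)
  emit 'b', narrow to [22/25, 24/25)
Step 3: interval [22/25, 24/25), width = 24/25 - 22/25 = 2/25
  'e': [22/25 + 2/25*0/1, 22/25 + 2/25*2/5) = [22/25, 114/125) <- contains code 112/125
  'b': [22/25 + 2/25*2/5, 22/25 + 2/25*4/5) = [114/125, 118/125)
  'c': [22/25 + 2/25*4/5, 22/25 + 2/25*1/1) = [118/125, 24/25)
  emit 'e', narrow to [22/25, 114/125)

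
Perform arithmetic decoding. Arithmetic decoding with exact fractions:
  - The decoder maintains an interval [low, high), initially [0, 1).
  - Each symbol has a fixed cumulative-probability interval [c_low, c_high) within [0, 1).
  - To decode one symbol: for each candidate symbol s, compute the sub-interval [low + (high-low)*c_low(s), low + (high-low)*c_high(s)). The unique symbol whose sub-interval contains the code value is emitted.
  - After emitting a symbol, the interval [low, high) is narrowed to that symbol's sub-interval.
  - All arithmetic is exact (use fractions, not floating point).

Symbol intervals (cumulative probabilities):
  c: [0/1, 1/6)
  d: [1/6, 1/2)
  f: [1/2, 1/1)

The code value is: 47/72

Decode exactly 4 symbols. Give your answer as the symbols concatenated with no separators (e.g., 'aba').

Step 1: interval [0/1, 1/1), width = 1/1 - 0/1 = 1/1
  'c': [0/1 + 1/1*0/1, 0/1 + 1/1*1/6) = [0/1, 1/6)
  'd': [0/1 + 1/1*1/6, 0/1 + 1/1*1/2) = [1/6, 1/2)
  'f': [0/1 + 1/1*1/2, 0/1 + 1/1*1/1) = [1/2, 1/1) <- contains code 47/72
  emit 'f', narrow to [1/2, 1/1)
Step 2: interval [1/2, 1/1), width = 1/1 - 1/2 = 1/2
  'c': [1/2 + 1/2*0/1, 1/2 + 1/2*1/6) = [1/2, 7/12)
  'd': [1/2 + 1/2*1/6, 1/2 + 1/2*1/2) = [7/12, 3/4) <- contains code 47/72
  'f': [1/2 + 1/2*1/2, 1/2 + 1/2*1/1) = [3/4, 1/1)
  emit 'd', narrow to [7/12, 3/4)
Step 3: interval [7/12, 3/4), width = 3/4 - 7/12 = 1/6
  'c': [7/12 + 1/6*0/1, 7/12 + 1/6*1/6) = [7/12, 11/18)
  'd': [7/12 + 1/6*1/6, 7/12 + 1/6*1/2) = [11/18, 2/3) <- contains code 47/72
  'f': [7/12 + 1/6*1/2, 7/12 + 1/6*1/1) = [2/3, 3/4)
  emit 'd', narrow to [11/18, 2/3)
Step 4: interval [11/18, 2/3), width = 2/3 - 11/18 = 1/18
  'c': [11/18 + 1/18*0/1, 11/18 + 1/18*1/6) = [11/18, 67/108)
  'd': [11/18 + 1/18*1/6, 11/18 + 1/18*1/2) = [67/108, 23/36)
  'f': [11/18 + 1/18*1/2, 11/18 + 1/18*1/1) = [23/36, 2/3) <- contains code 47/72
  emit 'f', narrow to [23/36, 2/3)

Answer: fddf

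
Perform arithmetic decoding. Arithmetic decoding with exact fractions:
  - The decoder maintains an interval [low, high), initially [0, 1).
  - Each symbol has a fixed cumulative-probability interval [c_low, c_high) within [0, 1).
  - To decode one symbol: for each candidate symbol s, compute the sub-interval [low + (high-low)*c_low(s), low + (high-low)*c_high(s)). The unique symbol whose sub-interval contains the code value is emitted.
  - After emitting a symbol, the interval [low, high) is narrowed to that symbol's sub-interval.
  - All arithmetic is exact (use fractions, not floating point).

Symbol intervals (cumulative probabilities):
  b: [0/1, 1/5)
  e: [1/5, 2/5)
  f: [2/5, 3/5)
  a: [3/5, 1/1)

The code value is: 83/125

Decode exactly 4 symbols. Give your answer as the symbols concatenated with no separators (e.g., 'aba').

Answer: abaf

Derivation:
Step 1: interval [0/1, 1/1), width = 1/1 - 0/1 = 1/1
  'b': [0/1 + 1/1*0/1, 0/1 + 1/1*1/5) = [0/1, 1/5)
  'e': [0/1 + 1/1*1/5, 0/1 + 1/1*2/5) = [1/5, 2/5)
  'f': [0/1 + 1/1*2/5, 0/1 + 1/1*3/5) = [2/5, 3/5)
  'a': [0/1 + 1/1*3/5, 0/1 + 1/1*1/1) = [3/5, 1/1) <- contains code 83/125
  emit 'a', narrow to [3/5, 1/1)
Step 2: interval [3/5, 1/1), width = 1/1 - 3/5 = 2/5
  'b': [3/5 + 2/5*0/1, 3/5 + 2/5*1/5) = [3/5, 17/25) <- contains code 83/125
  'e': [3/5 + 2/5*1/5, 3/5 + 2/5*2/5) = [17/25, 19/25)
  'f': [3/5 + 2/5*2/5, 3/5 + 2/5*3/5) = [19/25, 21/25)
  'a': [3/5 + 2/5*3/5, 3/5 + 2/5*1/1) = [21/25, 1/1)
  emit 'b', narrow to [3/5, 17/25)
Step 3: interval [3/5, 17/25), width = 17/25 - 3/5 = 2/25
  'b': [3/5 + 2/25*0/1, 3/5 + 2/25*1/5) = [3/5, 77/125)
  'e': [3/5 + 2/25*1/5, 3/5 + 2/25*2/5) = [77/125, 79/125)
  'f': [3/5 + 2/25*2/5, 3/5 + 2/25*3/5) = [79/125, 81/125)
  'a': [3/5 + 2/25*3/5, 3/5 + 2/25*1/1) = [81/125, 17/25) <- contains code 83/125
  emit 'a', narrow to [81/125, 17/25)
Step 4: interval [81/125, 17/25), width = 17/25 - 81/125 = 4/125
  'b': [81/125 + 4/125*0/1, 81/125 + 4/125*1/5) = [81/125, 409/625)
  'e': [81/125 + 4/125*1/5, 81/125 + 4/125*2/5) = [409/625, 413/625)
  'f': [81/125 + 4/125*2/5, 81/125 + 4/125*3/5) = [413/625, 417/625) <- contains code 83/125
  'a': [81/125 + 4/125*3/5, 81/125 + 4/125*1/1) = [417/625, 17/25)
  emit 'f', narrow to [413/625, 417/625)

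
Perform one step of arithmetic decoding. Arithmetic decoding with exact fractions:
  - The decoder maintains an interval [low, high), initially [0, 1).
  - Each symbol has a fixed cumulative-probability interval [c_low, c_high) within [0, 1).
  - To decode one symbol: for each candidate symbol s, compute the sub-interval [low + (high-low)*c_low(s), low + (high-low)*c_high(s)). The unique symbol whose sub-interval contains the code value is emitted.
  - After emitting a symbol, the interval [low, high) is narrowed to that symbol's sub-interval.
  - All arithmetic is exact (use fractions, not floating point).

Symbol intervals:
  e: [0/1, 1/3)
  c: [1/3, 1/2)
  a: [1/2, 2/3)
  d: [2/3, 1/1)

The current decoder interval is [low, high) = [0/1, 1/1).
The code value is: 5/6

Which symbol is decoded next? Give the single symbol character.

Answer: d

Derivation:
Interval width = high − low = 1/1 − 0/1 = 1/1
Scaled code = (code − low) / width = (5/6 − 0/1) / 1/1 = 5/6
  e: [0/1, 1/3) 
  c: [1/3, 1/2) 
  a: [1/2, 2/3) 
  d: [2/3, 1/1) ← scaled code falls here ✓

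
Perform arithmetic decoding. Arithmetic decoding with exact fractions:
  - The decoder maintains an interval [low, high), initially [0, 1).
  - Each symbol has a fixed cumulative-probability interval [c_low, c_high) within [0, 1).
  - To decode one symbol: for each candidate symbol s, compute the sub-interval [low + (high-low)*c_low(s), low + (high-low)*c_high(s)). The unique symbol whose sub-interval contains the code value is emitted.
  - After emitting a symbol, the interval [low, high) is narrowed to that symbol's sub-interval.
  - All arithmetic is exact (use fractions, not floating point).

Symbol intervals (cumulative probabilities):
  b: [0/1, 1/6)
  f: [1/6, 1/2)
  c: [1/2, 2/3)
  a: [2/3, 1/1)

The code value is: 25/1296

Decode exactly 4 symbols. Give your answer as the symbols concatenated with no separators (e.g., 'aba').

Step 1: interval [0/1, 1/1), width = 1/1 - 0/1 = 1/1
  'b': [0/1 + 1/1*0/1, 0/1 + 1/1*1/6) = [0/1, 1/6) <- contains code 25/1296
  'f': [0/1 + 1/1*1/6, 0/1 + 1/1*1/2) = [1/6, 1/2)
  'c': [0/1 + 1/1*1/2, 0/1 + 1/1*2/3) = [1/2, 2/3)
  'a': [0/1 + 1/1*2/3, 0/1 + 1/1*1/1) = [2/3, 1/1)
  emit 'b', narrow to [0/1, 1/6)
Step 2: interval [0/1, 1/6), width = 1/6 - 0/1 = 1/6
  'b': [0/1 + 1/6*0/1, 0/1 + 1/6*1/6) = [0/1, 1/36) <- contains code 25/1296
  'f': [0/1 + 1/6*1/6, 0/1 + 1/6*1/2) = [1/36, 1/12)
  'c': [0/1 + 1/6*1/2, 0/1 + 1/6*2/3) = [1/12, 1/9)
  'a': [0/1 + 1/6*2/3, 0/1 + 1/6*1/1) = [1/9, 1/6)
  emit 'b', narrow to [0/1, 1/36)
Step 3: interval [0/1, 1/36), width = 1/36 - 0/1 = 1/36
  'b': [0/1 + 1/36*0/1, 0/1 + 1/36*1/6) = [0/1, 1/216)
  'f': [0/1 + 1/36*1/6, 0/1 + 1/36*1/2) = [1/216, 1/72)
  'c': [0/1 + 1/36*1/2, 0/1 + 1/36*2/3) = [1/72, 1/54)
  'a': [0/1 + 1/36*2/3, 0/1 + 1/36*1/1) = [1/54, 1/36) <- contains code 25/1296
  emit 'a', narrow to [1/54, 1/36)
Step 4: interval [1/54, 1/36), width = 1/36 - 1/54 = 1/108
  'b': [1/54 + 1/108*0/1, 1/54 + 1/108*1/6) = [1/54, 13/648) <- contains code 25/1296
  'f': [1/54 + 1/108*1/6, 1/54 + 1/108*1/2) = [13/648, 5/216)
  'c': [1/54 + 1/108*1/2, 1/54 + 1/108*2/3) = [5/216, 2/81)
  'a': [1/54 + 1/108*2/3, 1/54 + 1/108*1/1) = [2/81, 1/36)
  emit 'b', narrow to [1/54, 13/648)

Answer: bbab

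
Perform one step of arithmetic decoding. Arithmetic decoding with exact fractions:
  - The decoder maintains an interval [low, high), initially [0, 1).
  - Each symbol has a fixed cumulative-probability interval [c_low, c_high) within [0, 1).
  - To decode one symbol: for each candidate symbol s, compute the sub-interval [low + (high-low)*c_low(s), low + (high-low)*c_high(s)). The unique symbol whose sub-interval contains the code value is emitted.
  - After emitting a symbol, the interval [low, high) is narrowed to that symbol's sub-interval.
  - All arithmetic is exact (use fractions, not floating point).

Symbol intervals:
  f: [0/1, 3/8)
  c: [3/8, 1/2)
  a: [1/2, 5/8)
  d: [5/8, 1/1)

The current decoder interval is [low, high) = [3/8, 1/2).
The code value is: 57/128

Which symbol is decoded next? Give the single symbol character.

Answer: a

Derivation:
Interval width = high − low = 1/2 − 3/8 = 1/8
Scaled code = (code − low) / width = (57/128 − 3/8) / 1/8 = 9/16
  f: [0/1, 3/8) 
  c: [3/8, 1/2) 
  a: [1/2, 5/8) ← scaled code falls here ✓
  d: [5/8, 1/1) 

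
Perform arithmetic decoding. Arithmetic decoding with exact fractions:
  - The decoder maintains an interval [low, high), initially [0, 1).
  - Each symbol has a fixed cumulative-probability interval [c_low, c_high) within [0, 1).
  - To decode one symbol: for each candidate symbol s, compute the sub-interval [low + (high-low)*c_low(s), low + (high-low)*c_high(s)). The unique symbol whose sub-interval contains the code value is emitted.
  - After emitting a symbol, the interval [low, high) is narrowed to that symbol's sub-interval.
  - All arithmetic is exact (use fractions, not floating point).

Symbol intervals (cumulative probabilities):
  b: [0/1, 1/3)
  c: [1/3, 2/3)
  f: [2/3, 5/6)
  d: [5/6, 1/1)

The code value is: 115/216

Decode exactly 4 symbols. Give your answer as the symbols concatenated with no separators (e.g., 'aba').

Step 1: interval [0/1, 1/1), width = 1/1 - 0/1 = 1/1
  'b': [0/1 + 1/1*0/1, 0/1 + 1/1*1/3) = [0/1, 1/3)
  'c': [0/1 + 1/1*1/3, 0/1 + 1/1*2/3) = [1/3, 2/3) <- contains code 115/216
  'f': [0/1 + 1/1*2/3, 0/1 + 1/1*5/6) = [2/3, 5/6)
  'd': [0/1 + 1/1*5/6, 0/1 + 1/1*1/1) = [5/6, 1/1)
  emit 'c', narrow to [1/3, 2/3)
Step 2: interval [1/3, 2/3), width = 2/3 - 1/3 = 1/3
  'b': [1/3 + 1/3*0/1, 1/3 + 1/3*1/3) = [1/3, 4/9)
  'c': [1/3 + 1/3*1/3, 1/3 + 1/3*2/3) = [4/9, 5/9) <- contains code 115/216
  'f': [1/3 + 1/3*2/3, 1/3 + 1/3*5/6) = [5/9, 11/18)
  'd': [1/3 + 1/3*5/6, 1/3 + 1/3*1/1) = [11/18, 2/3)
  emit 'c', narrow to [4/9, 5/9)
Step 3: interval [4/9, 5/9), width = 5/9 - 4/9 = 1/9
  'b': [4/9 + 1/9*0/1, 4/9 + 1/9*1/3) = [4/9, 13/27)
  'c': [4/9 + 1/9*1/3, 4/9 + 1/9*2/3) = [13/27, 14/27)
  'f': [4/9 + 1/9*2/3, 4/9 + 1/9*5/6) = [14/27, 29/54) <- contains code 115/216
  'd': [4/9 + 1/9*5/6, 4/9 + 1/9*1/1) = [29/54, 5/9)
  emit 'f', narrow to [14/27, 29/54)
Step 4: interval [14/27, 29/54), width = 29/54 - 14/27 = 1/54
  'b': [14/27 + 1/54*0/1, 14/27 + 1/54*1/3) = [14/27, 85/162)
  'c': [14/27 + 1/54*1/3, 14/27 + 1/54*2/3) = [85/162, 43/81)
  'f': [14/27 + 1/54*2/3, 14/27 + 1/54*5/6) = [43/81, 173/324) <- contains code 115/216
  'd': [14/27 + 1/54*5/6, 14/27 + 1/54*1/1) = [173/324, 29/54)
  emit 'f', narrow to [43/81, 173/324)

Answer: ccff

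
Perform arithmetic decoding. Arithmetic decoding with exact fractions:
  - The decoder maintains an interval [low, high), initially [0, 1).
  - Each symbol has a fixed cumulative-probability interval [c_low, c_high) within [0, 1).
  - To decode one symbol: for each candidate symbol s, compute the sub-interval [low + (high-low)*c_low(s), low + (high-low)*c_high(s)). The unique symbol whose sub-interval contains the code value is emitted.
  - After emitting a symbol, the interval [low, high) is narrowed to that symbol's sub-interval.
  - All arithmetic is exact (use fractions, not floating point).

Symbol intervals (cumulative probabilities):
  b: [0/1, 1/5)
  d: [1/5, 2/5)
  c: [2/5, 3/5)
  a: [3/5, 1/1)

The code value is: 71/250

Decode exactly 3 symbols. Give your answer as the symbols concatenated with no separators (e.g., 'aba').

Answer: dcb

Derivation:
Step 1: interval [0/1, 1/1), width = 1/1 - 0/1 = 1/1
  'b': [0/1 + 1/1*0/1, 0/1 + 1/1*1/5) = [0/1, 1/5)
  'd': [0/1 + 1/1*1/5, 0/1 + 1/1*2/5) = [1/5, 2/5) <- contains code 71/250
  'c': [0/1 + 1/1*2/5, 0/1 + 1/1*3/5) = [2/5, 3/5)
  'a': [0/1 + 1/1*3/5, 0/1 + 1/1*1/1) = [3/5, 1/1)
  emit 'd', narrow to [1/5, 2/5)
Step 2: interval [1/5, 2/5), width = 2/5 - 1/5 = 1/5
  'b': [1/5 + 1/5*0/1, 1/5 + 1/5*1/5) = [1/5, 6/25)
  'd': [1/5 + 1/5*1/5, 1/5 + 1/5*2/5) = [6/25, 7/25)
  'c': [1/5 + 1/5*2/5, 1/5 + 1/5*3/5) = [7/25, 8/25) <- contains code 71/250
  'a': [1/5 + 1/5*3/5, 1/5 + 1/5*1/1) = [8/25, 2/5)
  emit 'c', narrow to [7/25, 8/25)
Step 3: interval [7/25, 8/25), width = 8/25 - 7/25 = 1/25
  'b': [7/25 + 1/25*0/1, 7/25 + 1/25*1/5) = [7/25, 36/125) <- contains code 71/250
  'd': [7/25 + 1/25*1/5, 7/25 + 1/25*2/5) = [36/125, 37/125)
  'c': [7/25 + 1/25*2/5, 7/25 + 1/25*3/5) = [37/125, 38/125)
  'a': [7/25 + 1/25*3/5, 7/25 + 1/25*1/1) = [38/125, 8/25)
  emit 'b', narrow to [7/25, 36/125)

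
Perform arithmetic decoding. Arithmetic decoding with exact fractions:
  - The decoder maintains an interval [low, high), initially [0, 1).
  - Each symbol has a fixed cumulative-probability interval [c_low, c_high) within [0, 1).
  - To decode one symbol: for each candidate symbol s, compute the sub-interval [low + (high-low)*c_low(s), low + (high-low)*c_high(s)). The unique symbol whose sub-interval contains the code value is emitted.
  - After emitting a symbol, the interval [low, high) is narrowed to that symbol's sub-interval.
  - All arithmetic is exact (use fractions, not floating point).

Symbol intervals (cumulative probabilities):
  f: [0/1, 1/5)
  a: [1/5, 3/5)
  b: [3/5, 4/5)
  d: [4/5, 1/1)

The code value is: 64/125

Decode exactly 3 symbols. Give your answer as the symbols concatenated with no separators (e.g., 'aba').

Answer: abd

Derivation:
Step 1: interval [0/1, 1/1), width = 1/1 - 0/1 = 1/1
  'f': [0/1 + 1/1*0/1, 0/1 + 1/1*1/5) = [0/1, 1/5)
  'a': [0/1 + 1/1*1/5, 0/1 + 1/1*3/5) = [1/5, 3/5) <- contains code 64/125
  'b': [0/1 + 1/1*3/5, 0/1 + 1/1*4/5) = [3/5, 4/5)
  'd': [0/1 + 1/1*4/5, 0/1 + 1/1*1/1) = [4/5, 1/1)
  emit 'a', narrow to [1/5, 3/5)
Step 2: interval [1/5, 3/5), width = 3/5 - 1/5 = 2/5
  'f': [1/5 + 2/5*0/1, 1/5 + 2/5*1/5) = [1/5, 7/25)
  'a': [1/5 + 2/5*1/5, 1/5 + 2/5*3/5) = [7/25, 11/25)
  'b': [1/5 + 2/5*3/5, 1/5 + 2/5*4/5) = [11/25, 13/25) <- contains code 64/125
  'd': [1/5 + 2/5*4/5, 1/5 + 2/5*1/1) = [13/25, 3/5)
  emit 'b', narrow to [11/25, 13/25)
Step 3: interval [11/25, 13/25), width = 13/25 - 11/25 = 2/25
  'f': [11/25 + 2/25*0/1, 11/25 + 2/25*1/5) = [11/25, 57/125)
  'a': [11/25 + 2/25*1/5, 11/25 + 2/25*3/5) = [57/125, 61/125)
  'b': [11/25 + 2/25*3/5, 11/25 + 2/25*4/5) = [61/125, 63/125)
  'd': [11/25 + 2/25*4/5, 11/25 + 2/25*1/1) = [63/125, 13/25) <- contains code 64/125
  emit 'd', narrow to [63/125, 13/25)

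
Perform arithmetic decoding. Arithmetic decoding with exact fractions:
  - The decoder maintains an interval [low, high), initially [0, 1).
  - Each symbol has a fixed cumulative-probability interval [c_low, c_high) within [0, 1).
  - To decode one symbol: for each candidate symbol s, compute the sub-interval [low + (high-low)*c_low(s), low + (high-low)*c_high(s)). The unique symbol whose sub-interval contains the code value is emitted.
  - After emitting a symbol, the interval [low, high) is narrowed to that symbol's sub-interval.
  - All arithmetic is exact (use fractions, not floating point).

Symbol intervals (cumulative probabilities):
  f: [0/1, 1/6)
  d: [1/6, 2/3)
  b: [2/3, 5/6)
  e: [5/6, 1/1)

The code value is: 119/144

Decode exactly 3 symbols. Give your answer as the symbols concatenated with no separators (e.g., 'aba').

Answer: beb

Derivation:
Step 1: interval [0/1, 1/1), width = 1/1 - 0/1 = 1/1
  'f': [0/1 + 1/1*0/1, 0/1 + 1/1*1/6) = [0/1, 1/6)
  'd': [0/1 + 1/1*1/6, 0/1 + 1/1*2/3) = [1/6, 2/3)
  'b': [0/1 + 1/1*2/3, 0/1 + 1/1*5/6) = [2/3, 5/6) <- contains code 119/144
  'e': [0/1 + 1/1*5/6, 0/1 + 1/1*1/1) = [5/6, 1/1)
  emit 'b', narrow to [2/3, 5/6)
Step 2: interval [2/3, 5/6), width = 5/6 - 2/3 = 1/6
  'f': [2/3 + 1/6*0/1, 2/3 + 1/6*1/6) = [2/3, 25/36)
  'd': [2/3 + 1/6*1/6, 2/3 + 1/6*2/3) = [25/36, 7/9)
  'b': [2/3 + 1/6*2/3, 2/3 + 1/6*5/6) = [7/9, 29/36)
  'e': [2/3 + 1/6*5/6, 2/3 + 1/6*1/1) = [29/36, 5/6) <- contains code 119/144
  emit 'e', narrow to [29/36, 5/6)
Step 3: interval [29/36, 5/6), width = 5/6 - 29/36 = 1/36
  'f': [29/36 + 1/36*0/1, 29/36 + 1/36*1/6) = [29/36, 175/216)
  'd': [29/36 + 1/36*1/6, 29/36 + 1/36*2/3) = [175/216, 89/108)
  'b': [29/36 + 1/36*2/3, 29/36 + 1/36*5/6) = [89/108, 179/216) <- contains code 119/144
  'e': [29/36 + 1/36*5/6, 29/36 + 1/36*1/1) = [179/216, 5/6)
  emit 'b', narrow to [89/108, 179/216)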